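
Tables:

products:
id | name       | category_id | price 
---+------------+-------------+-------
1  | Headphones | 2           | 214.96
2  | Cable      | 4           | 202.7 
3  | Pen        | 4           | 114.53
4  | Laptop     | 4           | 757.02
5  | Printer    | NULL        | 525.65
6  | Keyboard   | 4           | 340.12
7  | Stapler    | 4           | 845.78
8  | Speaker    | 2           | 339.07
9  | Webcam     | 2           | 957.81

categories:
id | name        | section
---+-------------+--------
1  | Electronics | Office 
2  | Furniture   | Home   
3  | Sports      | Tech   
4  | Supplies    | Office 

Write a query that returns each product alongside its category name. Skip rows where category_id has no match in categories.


INNER JOIN keeps only products rows whose category_id matches an id in categories. Walk through each product:
  - product 1 (Headphones): category_id=2 -> matches Furniture
  - product 2 (Cable): category_id=4 -> matches Supplies
  - product 3 (Pen): category_id=4 -> matches Supplies
  - product 4 (Laptop): category_id=4 -> matches Supplies
  - product 5 (Printer): category_id=NULL, no match -> dropped
  - product 6 (Keyboard): category_id=4 -> matches Supplies
  - product 7 (Stapler): category_id=4 -> matches Supplies
  - product 8 (Speaker): category_id=2 -> matches Furniture
  - product 9 (Webcam): category_id=2 -> matches Furniture
So 1 of 9 rows is dropped.

SQL:
SELECT a.name, b.name AS category
FROM products a
INNER JOIN categories b ON a.category_id = b.id

Result:
name       | category 
-----------+----------
Headphones | Furniture
Cable      | Supplies 
Pen        | Supplies 
Laptop     | Supplies 
Keyboard   | Supplies 
Stapler    | Supplies 
Speaker    | Furniture
Webcam     | Furniture


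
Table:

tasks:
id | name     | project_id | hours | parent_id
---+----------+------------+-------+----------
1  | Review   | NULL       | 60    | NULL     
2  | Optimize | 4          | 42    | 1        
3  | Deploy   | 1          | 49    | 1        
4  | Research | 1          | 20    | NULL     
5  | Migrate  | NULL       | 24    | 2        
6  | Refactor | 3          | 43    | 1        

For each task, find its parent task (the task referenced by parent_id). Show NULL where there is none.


This is a self-join: tasks is joined to a second copy of itself, matching each row's parent_id to another row's id. Use LEFT JOIN so rows with parent_id=NULL are kept.
  - task 1 (Review): parent_id=NULL -> NULL
  - task 2 (Optimize): parent_id=1 -> Review
  - task 3 (Deploy): parent_id=1 -> Review
  - task 4 (Research): parent_id=NULL -> NULL
  - task 5 (Migrate): parent_id=2 -> Optimize
  - task 6 (Refactor): parent_id=1 -> Review

SQL:
SELECT a.name AS item, b.name AS parent
FROM tasks a
LEFT JOIN tasks b ON a.parent_id = b.id

Result:
item     | parent  
---------+---------
Review   | NULL    
Optimize | Review  
Deploy   | Review  
Research | NULL    
Migrate  | Optimize
Refactor | Review  


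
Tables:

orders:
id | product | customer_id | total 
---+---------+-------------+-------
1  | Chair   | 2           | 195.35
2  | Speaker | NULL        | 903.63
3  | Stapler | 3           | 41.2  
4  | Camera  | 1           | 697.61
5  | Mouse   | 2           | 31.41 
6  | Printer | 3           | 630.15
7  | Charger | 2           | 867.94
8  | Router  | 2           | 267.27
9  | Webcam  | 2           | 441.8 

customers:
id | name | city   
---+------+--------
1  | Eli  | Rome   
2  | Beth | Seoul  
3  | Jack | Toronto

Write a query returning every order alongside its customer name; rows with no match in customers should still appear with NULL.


LEFT JOIN keeps every row from orders (the left table); where customer_id has no match in customers, the customer columns become NULL. Walk through each order:
  - order 1 (Chair): customer_id=2 -> matches Beth
  - order 2 (Speaker): customer_id=NULL, no match -> kept with NULL
  - order 3 (Stapler): customer_id=3 -> matches Jack
  - order 4 (Camera): customer_id=1 -> matches Eli
  - order 5 (Mouse): customer_id=2 -> matches Beth
  - order 6 (Printer): customer_id=3 -> matches Jack
  - order 7 (Charger): customer_id=2 -> matches Beth
  - order 8 (Router): customer_id=2 -> matches Beth
  - order 9 (Webcam): customer_id=2 -> matches Beth
All 9 rows appear; 1 has NULL customer.

SQL:
SELECT a.product, b.name AS customer
FROM orders a
LEFT JOIN customers b ON a.customer_id = b.id

Result:
product | customer
--------+---------
Chair   | Beth    
Speaker | NULL    
Stapler | Jack    
Camera  | Eli     
Mouse   | Beth    
Printer | Jack    
Charger | Beth    
Router  | Beth    
Webcam  | Beth    


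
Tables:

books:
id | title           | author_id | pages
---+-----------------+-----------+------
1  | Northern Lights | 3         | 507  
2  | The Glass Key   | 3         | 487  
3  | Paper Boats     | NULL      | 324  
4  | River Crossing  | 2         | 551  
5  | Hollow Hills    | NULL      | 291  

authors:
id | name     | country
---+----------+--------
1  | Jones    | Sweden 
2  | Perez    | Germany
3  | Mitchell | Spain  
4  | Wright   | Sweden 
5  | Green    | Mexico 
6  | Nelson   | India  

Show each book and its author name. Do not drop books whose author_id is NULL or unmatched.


LEFT JOIN keeps every row from books (the left table); where author_id has no match in authors, the author columns become NULL. Walk through each book:
  - book 1 (Northern Lights): author_id=3 -> matches Mitchell
  - book 2 (The Glass Key): author_id=3 -> matches Mitchell
  - book 3 (Paper Boats): author_id=NULL, no match -> kept with NULL
  - book 4 (River Crossing): author_id=2 -> matches Perez
  - book 5 (Hollow Hills): author_id=NULL, no match -> kept with NULL
All 5 rows appear; 2 have NULL author.

SQL:
SELECT a.title, b.name AS author
FROM books a
LEFT JOIN authors b ON a.author_id = b.id

Result:
title           | author  
----------------+---------
Northern Lights | Mitchell
The Glass Key   | Mitchell
Paper Boats     | NULL    
River Crossing  | Perez   
Hollow Hills    | NULL    


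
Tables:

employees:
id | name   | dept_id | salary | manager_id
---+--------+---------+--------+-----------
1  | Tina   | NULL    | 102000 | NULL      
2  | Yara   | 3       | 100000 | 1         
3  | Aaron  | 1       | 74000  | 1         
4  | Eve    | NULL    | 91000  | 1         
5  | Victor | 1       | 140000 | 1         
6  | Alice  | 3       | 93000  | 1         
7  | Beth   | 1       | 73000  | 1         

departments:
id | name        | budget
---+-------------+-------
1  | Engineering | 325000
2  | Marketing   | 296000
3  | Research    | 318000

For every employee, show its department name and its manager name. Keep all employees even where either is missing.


Two LEFT JOINs from the same base table employees: one to departments via dept_id, one to employees itself via manager_id. Both are LEFT so every employee is preserved.
Match against departments:
  - employee 1 (Tina): dept_id=NULL, no match -> kept with NULL
  - employee 2 (Yara): dept_id=3 -> matches Research
  - employee 3 (Aaron): dept_id=1 -> matches Engineering
  - employee 4 (Eve): dept_id=NULL, no match -> kept with NULL
  - employee 5 (Victor): dept_id=1 -> matches Engineering
  - employee 6 (Alice): dept_id=3 -> matches Research
  - employee 7 (Beth): dept_id=1 -> matches Engineering
Match against employees (self):
  - employee 1 (Tina): manager_id=NULL -> NULL
  - employee 2 (Yara): manager_id=1 -> Tina
  - employee 3 (Aaron): manager_id=1 -> Tina
  - employee 4 (Eve): manager_id=1 -> Tina
  - employee 5 (Victor): manager_id=1 -> Tina
  - employee 6 (Alice): manager_id=1 -> Tina
  - employee 7 (Beth): manager_id=1 -> Tina

SQL:
SELECT a.name, b.name AS department, c.name AS manager
FROM employees a
LEFT JOIN departments b ON a.dept_id = b.id
LEFT JOIN employees c ON a.manager_id = c.id

Result:
name   | department  | manager
-------+-------------+--------
Tina   | NULL        | NULL   
Yara   | Research    | Tina   
Aaron  | Engineering | Tina   
Eve    | NULL        | Tina   
Victor | Engineering | Tina   
Alice  | Research    | Tina   
Beth   | Engineering | Tina   


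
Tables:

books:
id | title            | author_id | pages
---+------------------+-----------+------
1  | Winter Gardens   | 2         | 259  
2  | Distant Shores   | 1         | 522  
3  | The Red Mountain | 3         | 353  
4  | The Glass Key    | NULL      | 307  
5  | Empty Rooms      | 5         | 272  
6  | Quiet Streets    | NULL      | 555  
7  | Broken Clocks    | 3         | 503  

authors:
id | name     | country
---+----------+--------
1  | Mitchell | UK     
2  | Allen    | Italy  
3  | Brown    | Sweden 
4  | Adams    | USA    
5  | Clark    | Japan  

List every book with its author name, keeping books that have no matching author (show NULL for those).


LEFT JOIN keeps every row from books (the left table); where author_id has no match in authors, the author columns become NULL. Walk through each book:
  - book 1 (Winter Gardens): author_id=2 -> matches Allen
  - book 2 (Distant Shores): author_id=1 -> matches Mitchell
  - book 3 (The Red Mountain): author_id=3 -> matches Brown
  - book 4 (The Glass Key): author_id=NULL, no match -> kept with NULL
  - book 5 (Empty Rooms): author_id=5 -> matches Clark
  - book 6 (Quiet Streets): author_id=NULL, no match -> kept with NULL
  - book 7 (Broken Clocks): author_id=3 -> matches Brown
All 7 rows appear; 2 have NULL author.

SQL:
SELECT a.title, b.name AS author
FROM books a
LEFT JOIN authors b ON a.author_id = b.id

Result:
title            | author  
-----------------+---------
Winter Gardens   | Allen   
Distant Shores   | Mitchell
The Red Mountain | Brown   
The Glass Key    | NULL    
Empty Rooms      | Clark   
Quiet Streets    | NULL    
Broken Clocks    | Brown   


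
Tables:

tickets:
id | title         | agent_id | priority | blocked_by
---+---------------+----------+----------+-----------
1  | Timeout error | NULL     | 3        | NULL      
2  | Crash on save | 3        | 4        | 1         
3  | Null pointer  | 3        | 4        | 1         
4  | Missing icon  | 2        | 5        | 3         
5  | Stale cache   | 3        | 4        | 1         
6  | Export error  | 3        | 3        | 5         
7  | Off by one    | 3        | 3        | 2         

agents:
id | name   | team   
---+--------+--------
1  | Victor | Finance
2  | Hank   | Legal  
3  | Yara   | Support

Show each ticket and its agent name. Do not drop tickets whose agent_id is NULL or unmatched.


LEFT JOIN keeps every row from tickets (the left table); where agent_id has no match in agents, the agent columns become NULL. Walk through each ticket:
  - ticket 1 (Timeout error): agent_id=NULL, no match -> kept with NULL
  - ticket 2 (Crash on save): agent_id=3 -> matches Yara
  - ticket 3 (Null pointer): agent_id=3 -> matches Yara
  - ticket 4 (Missing icon): agent_id=2 -> matches Hank
  - ticket 5 (Stale cache): agent_id=3 -> matches Yara
  - ticket 6 (Export error): agent_id=3 -> matches Yara
  - ticket 7 (Off by one): agent_id=3 -> matches Yara
All 7 rows appear; 1 has NULL agent.

SQL:
SELECT a.title, b.name AS agent
FROM tickets a
LEFT JOIN agents b ON a.agent_id = b.id

Result:
title         | agent
--------------+------
Timeout error | NULL 
Crash on save | Yara 
Null pointer  | Yara 
Missing icon  | Hank 
Stale cache   | Yara 
Export error  | Yara 
Off by one    | Yara 


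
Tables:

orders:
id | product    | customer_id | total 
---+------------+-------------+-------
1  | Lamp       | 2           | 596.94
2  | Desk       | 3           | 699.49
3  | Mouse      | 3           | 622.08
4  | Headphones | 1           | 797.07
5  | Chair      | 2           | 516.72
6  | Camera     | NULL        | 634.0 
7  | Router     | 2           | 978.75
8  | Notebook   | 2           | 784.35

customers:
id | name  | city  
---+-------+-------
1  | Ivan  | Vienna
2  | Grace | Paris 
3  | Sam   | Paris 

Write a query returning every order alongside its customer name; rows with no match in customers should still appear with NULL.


LEFT JOIN keeps every row from orders (the left table); where customer_id has no match in customers, the customer columns become NULL. Walk through each order:
  - order 1 (Lamp): customer_id=2 -> matches Grace
  - order 2 (Desk): customer_id=3 -> matches Sam
  - order 3 (Mouse): customer_id=3 -> matches Sam
  - order 4 (Headphones): customer_id=1 -> matches Ivan
  - order 5 (Chair): customer_id=2 -> matches Grace
  - order 6 (Camera): customer_id=NULL, no match -> kept with NULL
  - order 7 (Router): customer_id=2 -> matches Grace
  - order 8 (Notebook): customer_id=2 -> matches Grace
All 8 rows appear; 1 has NULL customer.

SQL:
SELECT a.product, b.name AS customer
FROM orders a
LEFT JOIN customers b ON a.customer_id = b.id

Result:
product    | customer
-----------+---------
Lamp       | Grace   
Desk       | Sam     
Mouse      | Sam     
Headphones | Ivan    
Chair      | Grace   
Camera     | NULL    
Router     | Grace   
Notebook   | Grace   


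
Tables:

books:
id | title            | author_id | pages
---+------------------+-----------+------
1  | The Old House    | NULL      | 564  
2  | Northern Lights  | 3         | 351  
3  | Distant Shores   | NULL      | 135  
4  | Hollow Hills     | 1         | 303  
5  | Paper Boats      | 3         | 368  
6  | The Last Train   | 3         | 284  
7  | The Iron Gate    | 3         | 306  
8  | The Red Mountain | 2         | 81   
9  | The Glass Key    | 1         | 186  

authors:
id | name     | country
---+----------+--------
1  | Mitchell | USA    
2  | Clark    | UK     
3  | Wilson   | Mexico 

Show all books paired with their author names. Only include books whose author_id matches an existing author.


INNER JOIN keeps only books rows whose author_id matches an id in authors. Walk through each book:
  - book 1 (The Old House): author_id=NULL, no match -> dropped
  - book 2 (Northern Lights): author_id=3 -> matches Wilson
  - book 3 (Distant Shores): author_id=NULL, no match -> dropped
  - book 4 (Hollow Hills): author_id=1 -> matches Mitchell
  - book 5 (Paper Boats): author_id=3 -> matches Wilson
  - book 6 (The Last Train): author_id=3 -> matches Wilson
  - book 7 (The Iron Gate): author_id=3 -> matches Wilson
  - book 8 (The Red Mountain): author_id=2 -> matches Clark
  - book 9 (The Glass Key): author_id=1 -> matches Mitchell
So 2 of 9 rows are dropped.

SQL:
SELECT a.title, b.name AS author
FROM books a
INNER JOIN authors b ON a.author_id = b.id

Result:
title            | author  
-----------------+---------
Northern Lights  | Wilson  
Hollow Hills     | Mitchell
Paper Boats      | Wilson  
The Last Train   | Wilson  
The Iron Gate    | Wilson  
The Red Mountain | Clark   
The Glass Key    | Mitchell


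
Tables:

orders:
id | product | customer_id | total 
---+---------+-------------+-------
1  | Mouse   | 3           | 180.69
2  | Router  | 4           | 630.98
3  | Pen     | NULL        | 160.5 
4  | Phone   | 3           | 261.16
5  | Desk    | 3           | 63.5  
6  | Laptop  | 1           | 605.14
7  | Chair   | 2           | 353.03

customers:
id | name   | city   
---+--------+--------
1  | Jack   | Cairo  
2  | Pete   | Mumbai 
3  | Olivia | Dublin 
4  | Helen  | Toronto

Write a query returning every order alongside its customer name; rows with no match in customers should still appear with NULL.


LEFT JOIN keeps every row from orders (the left table); where customer_id has no match in customers, the customer columns become NULL. Walk through each order:
  - order 1 (Mouse): customer_id=3 -> matches Olivia
  - order 2 (Router): customer_id=4 -> matches Helen
  - order 3 (Pen): customer_id=NULL, no match -> kept with NULL
  - order 4 (Phone): customer_id=3 -> matches Olivia
  - order 5 (Desk): customer_id=3 -> matches Olivia
  - order 6 (Laptop): customer_id=1 -> matches Jack
  - order 7 (Chair): customer_id=2 -> matches Pete
All 7 rows appear; 1 has NULL customer.

SQL:
SELECT a.product, b.name AS customer
FROM orders a
LEFT JOIN customers b ON a.customer_id = b.id

Result:
product | customer
--------+---------
Mouse   | Olivia  
Router  | Helen   
Pen     | NULL    
Phone   | Olivia  
Desk    | Olivia  
Laptop  | Jack    
Chair   | Pete    


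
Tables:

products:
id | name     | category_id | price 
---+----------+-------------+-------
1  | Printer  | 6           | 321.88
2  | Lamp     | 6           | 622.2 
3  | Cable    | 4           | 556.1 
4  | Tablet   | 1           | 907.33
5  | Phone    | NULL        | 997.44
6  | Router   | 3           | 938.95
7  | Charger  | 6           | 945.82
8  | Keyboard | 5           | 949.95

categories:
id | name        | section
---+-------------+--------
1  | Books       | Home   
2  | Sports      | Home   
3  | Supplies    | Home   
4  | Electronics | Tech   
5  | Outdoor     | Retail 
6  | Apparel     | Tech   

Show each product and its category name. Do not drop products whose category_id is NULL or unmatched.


LEFT JOIN keeps every row from products (the left table); where category_id has no match in categories, the category columns become NULL. Walk through each product:
  - product 1 (Printer): category_id=6 -> matches Apparel
  - product 2 (Lamp): category_id=6 -> matches Apparel
  - product 3 (Cable): category_id=4 -> matches Electronics
  - product 4 (Tablet): category_id=1 -> matches Books
  - product 5 (Phone): category_id=NULL, no match -> kept with NULL
  - product 6 (Router): category_id=3 -> matches Supplies
  - product 7 (Charger): category_id=6 -> matches Apparel
  - product 8 (Keyboard): category_id=5 -> matches Outdoor
All 8 rows appear; 1 has NULL category.

SQL:
SELECT a.name, b.name AS category
FROM products a
LEFT JOIN categories b ON a.category_id = b.id

Result:
name     | category   
---------+------------
Printer  | Apparel    
Lamp     | Apparel    
Cable    | Electronics
Tablet   | Books      
Phone    | NULL       
Router   | Supplies   
Charger  | Apparel    
Keyboard | Outdoor    


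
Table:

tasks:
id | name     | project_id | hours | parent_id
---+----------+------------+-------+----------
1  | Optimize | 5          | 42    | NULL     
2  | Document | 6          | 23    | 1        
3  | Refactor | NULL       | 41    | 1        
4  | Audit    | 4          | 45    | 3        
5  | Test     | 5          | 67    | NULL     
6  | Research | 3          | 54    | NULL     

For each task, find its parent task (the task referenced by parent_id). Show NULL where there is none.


This is a self-join: tasks is joined to a second copy of itself, matching each row's parent_id to another row's id. Use LEFT JOIN so rows with parent_id=NULL are kept.
  - task 1 (Optimize): parent_id=NULL -> NULL
  - task 2 (Document): parent_id=1 -> Optimize
  - task 3 (Refactor): parent_id=1 -> Optimize
  - task 4 (Audit): parent_id=3 -> Refactor
  - task 5 (Test): parent_id=NULL -> NULL
  - task 6 (Research): parent_id=NULL -> NULL

SQL:
SELECT a.name AS item, b.name AS parent
FROM tasks a
LEFT JOIN tasks b ON a.parent_id = b.id

Result:
item     | parent  
---------+---------
Optimize | NULL    
Document | Optimize
Refactor | Optimize
Audit    | Refactor
Test     | NULL    
Research | NULL    


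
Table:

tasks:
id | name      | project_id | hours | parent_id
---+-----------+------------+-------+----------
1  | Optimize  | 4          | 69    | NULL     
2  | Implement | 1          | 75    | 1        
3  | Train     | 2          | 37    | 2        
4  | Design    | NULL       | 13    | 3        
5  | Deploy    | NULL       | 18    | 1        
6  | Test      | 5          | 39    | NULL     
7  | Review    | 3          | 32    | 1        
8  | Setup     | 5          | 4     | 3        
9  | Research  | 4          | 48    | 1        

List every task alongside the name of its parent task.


This is a self-join: tasks is joined to a second copy of itself, matching each row's parent_id to another row's id. Use LEFT JOIN so rows with parent_id=NULL are kept.
  - task 1 (Optimize): parent_id=NULL -> NULL
  - task 2 (Implement): parent_id=1 -> Optimize
  - task 3 (Train): parent_id=2 -> Implement
  - task 4 (Design): parent_id=3 -> Train
  - task 5 (Deploy): parent_id=1 -> Optimize
  - task 6 (Test): parent_id=NULL -> NULL
  - task 7 (Review): parent_id=1 -> Optimize
  - task 8 (Setup): parent_id=3 -> Train
  - task 9 (Research): parent_id=1 -> Optimize

SQL:
SELECT a.name AS item, b.name AS parent
FROM tasks a
LEFT JOIN tasks b ON a.parent_id = b.id

Result:
item      | parent   
----------+----------
Optimize  | NULL     
Implement | Optimize 
Train     | Implement
Design    | Train    
Deploy    | Optimize 
Test      | NULL     
Review    | Optimize 
Setup     | Train    
Research  | Optimize 


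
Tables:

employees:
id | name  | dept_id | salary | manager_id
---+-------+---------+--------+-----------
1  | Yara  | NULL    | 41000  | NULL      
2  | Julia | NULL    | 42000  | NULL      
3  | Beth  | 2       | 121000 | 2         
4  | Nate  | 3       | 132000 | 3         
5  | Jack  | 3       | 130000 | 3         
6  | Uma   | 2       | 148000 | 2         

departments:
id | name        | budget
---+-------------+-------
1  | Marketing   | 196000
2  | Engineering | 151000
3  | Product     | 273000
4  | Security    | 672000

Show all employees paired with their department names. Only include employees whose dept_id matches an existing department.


INNER JOIN keeps only employees rows whose dept_id matches an id in departments. Walk through each employee:
  - employee 1 (Yara): dept_id=NULL, no match -> dropped
  - employee 2 (Julia): dept_id=NULL, no match -> dropped
  - employee 3 (Beth): dept_id=2 -> matches Engineering
  - employee 4 (Nate): dept_id=3 -> matches Product
  - employee 5 (Jack): dept_id=3 -> matches Product
  - employee 6 (Uma): dept_id=2 -> matches Engineering
So 2 of 6 rows are dropped.

SQL:
SELECT a.name, b.name AS department
FROM employees a
INNER JOIN departments b ON a.dept_id = b.id

Result:
name | department 
-----+------------
Beth | Engineering
Nate | Product    
Jack | Product    
Uma  | Engineering


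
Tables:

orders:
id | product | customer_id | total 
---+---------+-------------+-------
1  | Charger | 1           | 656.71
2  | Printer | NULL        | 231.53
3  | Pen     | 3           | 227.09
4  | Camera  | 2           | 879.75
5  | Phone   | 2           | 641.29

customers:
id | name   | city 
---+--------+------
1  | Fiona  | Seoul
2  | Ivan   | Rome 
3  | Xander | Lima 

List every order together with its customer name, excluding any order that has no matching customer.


INNER JOIN keeps only orders rows whose customer_id matches an id in customers. Walk through each order:
  - order 1 (Charger): customer_id=1 -> matches Fiona
  - order 2 (Printer): customer_id=NULL, no match -> dropped
  - order 3 (Pen): customer_id=3 -> matches Xander
  - order 4 (Camera): customer_id=2 -> matches Ivan
  - order 5 (Phone): customer_id=2 -> matches Ivan
So 1 of 5 rows is dropped.

SQL:
SELECT a.product, b.name AS customer
FROM orders a
INNER JOIN customers b ON a.customer_id = b.id

Result:
product | customer
--------+---------
Charger | Fiona   
Pen     | Xander  
Camera  | Ivan    
Phone   | Ivan    


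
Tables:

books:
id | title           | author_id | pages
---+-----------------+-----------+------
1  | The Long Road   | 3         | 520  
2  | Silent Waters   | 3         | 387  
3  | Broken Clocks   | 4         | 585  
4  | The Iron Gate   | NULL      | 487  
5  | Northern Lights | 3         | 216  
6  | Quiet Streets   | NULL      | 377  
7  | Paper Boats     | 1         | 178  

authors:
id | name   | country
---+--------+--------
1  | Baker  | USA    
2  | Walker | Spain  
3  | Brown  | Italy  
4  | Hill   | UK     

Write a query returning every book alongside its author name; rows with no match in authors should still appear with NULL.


LEFT JOIN keeps every row from books (the left table); where author_id has no match in authors, the author columns become NULL. Walk through each book:
  - book 1 (The Long Road): author_id=3 -> matches Brown
  - book 2 (Silent Waters): author_id=3 -> matches Brown
  - book 3 (Broken Clocks): author_id=4 -> matches Hill
  - book 4 (The Iron Gate): author_id=NULL, no match -> kept with NULL
  - book 5 (Northern Lights): author_id=3 -> matches Brown
  - book 6 (Quiet Streets): author_id=NULL, no match -> kept with NULL
  - book 7 (Paper Boats): author_id=1 -> matches Baker
All 7 rows appear; 2 have NULL author.

SQL:
SELECT a.title, b.name AS author
FROM books a
LEFT JOIN authors b ON a.author_id = b.id

Result:
title           | author
----------------+-------
The Long Road   | Brown 
Silent Waters   | Brown 
Broken Clocks   | Hill  
The Iron Gate   | NULL  
Northern Lights | Brown 
Quiet Streets   | NULL  
Paper Boats     | Baker 


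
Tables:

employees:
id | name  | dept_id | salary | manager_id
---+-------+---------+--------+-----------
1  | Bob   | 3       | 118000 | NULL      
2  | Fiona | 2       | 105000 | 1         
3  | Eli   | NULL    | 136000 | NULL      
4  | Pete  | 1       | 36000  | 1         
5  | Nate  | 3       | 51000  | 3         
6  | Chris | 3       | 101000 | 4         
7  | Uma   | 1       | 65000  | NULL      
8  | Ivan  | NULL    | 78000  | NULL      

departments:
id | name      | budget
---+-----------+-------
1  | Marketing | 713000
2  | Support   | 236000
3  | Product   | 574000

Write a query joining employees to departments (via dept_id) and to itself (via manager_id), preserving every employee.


Two LEFT JOINs from the same base table employees: one to departments via dept_id, one to employees itself via manager_id. Both are LEFT so every employee is preserved.
Match against departments:
  - employee 1 (Bob): dept_id=3 -> matches Product
  - employee 2 (Fiona): dept_id=2 -> matches Support
  - employee 3 (Eli): dept_id=NULL, no match -> kept with NULL
  - employee 4 (Pete): dept_id=1 -> matches Marketing
  - employee 5 (Nate): dept_id=3 -> matches Product
  - employee 6 (Chris): dept_id=3 -> matches Product
  - employee 7 (Uma): dept_id=1 -> matches Marketing
  - employee 8 (Ivan): dept_id=NULL, no match -> kept with NULL
Match against employees (self):
  - employee 1 (Bob): manager_id=NULL -> NULL
  - employee 2 (Fiona): manager_id=1 -> Bob
  - employee 3 (Eli): manager_id=NULL -> NULL
  - employee 4 (Pete): manager_id=1 -> Bob
  - employee 5 (Nate): manager_id=3 -> Eli
  - employee 6 (Chris): manager_id=4 -> Pete
  - employee 7 (Uma): manager_id=NULL -> NULL
  - employee 8 (Ivan): manager_id=NULL -> NULL

SQL:
SELECT a.name, b.name AS department, c.name AS manager
FROM employees a
LEFT JOIN departments b ON a.dept_id = b.id
LEFT JOIN employees c ON a.manager_id = c.id

Result:
name  | department | manager
------+------------+--------
Bob   | Product    | NULL   
Fiona | Support    | Bob    
Eli   | NULL       | NULL   
Pete  | Marketing  | Bob    
Nate  | Product    | Eli    
Chris | Product    | Pete   
Uma   | Marketing  | NULL   
Ivan  | NULL       | NULL   


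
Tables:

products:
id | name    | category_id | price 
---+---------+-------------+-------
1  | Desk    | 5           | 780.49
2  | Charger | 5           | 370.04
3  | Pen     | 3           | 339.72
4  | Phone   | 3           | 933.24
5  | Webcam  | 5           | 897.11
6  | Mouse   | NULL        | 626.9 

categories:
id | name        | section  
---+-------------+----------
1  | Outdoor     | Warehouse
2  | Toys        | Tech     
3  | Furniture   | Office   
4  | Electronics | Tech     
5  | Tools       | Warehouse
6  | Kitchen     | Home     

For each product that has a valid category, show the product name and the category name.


INNER JOIN keeps only products rows whose category_id matches an id in categories. Walk through each product:
  - product 1 (Desk): category_id=5 -> matches Tools
  - product 2 (Charger): category_id=5 -> matches Tools
  - product 3 (Pen): category_id=3 -> matches Furniture
  - product 4 (Phone): category_id=3 -> matches Furniture
  - product 5 (Webcam): category_id=5 -> matches Tools
  - product 6 (Mouse): category_id=NULL, no match -> dropped
So 1 of 6 rows is dropped.

SQL:
SELECT a.name, b.name AS category
FROM products a
INNER JOIN categories b ON a.category_id = b.id

Result:
name    | category 
--------+----------
Desk    | Tools    
Charger | Tools    
Pen     | Furniture
Phone   | Furniture
Webcam  | Tools    


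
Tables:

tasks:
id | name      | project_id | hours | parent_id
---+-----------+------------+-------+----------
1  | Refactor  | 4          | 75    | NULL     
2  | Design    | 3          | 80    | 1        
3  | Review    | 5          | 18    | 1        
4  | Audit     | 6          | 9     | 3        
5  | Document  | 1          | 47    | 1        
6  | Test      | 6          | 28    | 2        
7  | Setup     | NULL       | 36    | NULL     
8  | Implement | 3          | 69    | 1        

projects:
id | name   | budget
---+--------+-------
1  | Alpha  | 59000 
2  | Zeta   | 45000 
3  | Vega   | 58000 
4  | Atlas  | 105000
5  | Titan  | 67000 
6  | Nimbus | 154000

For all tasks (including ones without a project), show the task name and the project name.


LEFT JOIN keeps every row from tasks (the left table); where project_id has no match in projects, the project columns become NULL. Walk through each task:
  - task 1 (Refactor): project_id=4 -> matches Atlas
  - task 2 (Design): project_id=3 -> matches Vega
  - task 3 (Review): project_id=5 -> matches Titan
  - task 4 (Audit): project_id=6 -> matches Nimbus
  - task 5 (Document): project_id=1 -> matches Alpha
  - task 6 (Test): project_id=6 -> matches Nimbus
  - task 7 (Setup): project_id=NULL, no match -> kept with NULL
  - task 8 (Implement): project_id=3 -> matches Vega
All 8 rows appear; 1 has NULL project.

SQL:
SELECT a.name, b.name AS project
FROM tasks a
LEFT JOIN projects b ON a.project_id = b.id

Result:
name      | project
----------+--------
Refactor  | Atlas  
Design    | Vega   
Review    | Titan  
Audit     | Nimbus 
Document  | Alpha  
Test      | Nimbus 
Setup     | NULL   
Implement | Vega   


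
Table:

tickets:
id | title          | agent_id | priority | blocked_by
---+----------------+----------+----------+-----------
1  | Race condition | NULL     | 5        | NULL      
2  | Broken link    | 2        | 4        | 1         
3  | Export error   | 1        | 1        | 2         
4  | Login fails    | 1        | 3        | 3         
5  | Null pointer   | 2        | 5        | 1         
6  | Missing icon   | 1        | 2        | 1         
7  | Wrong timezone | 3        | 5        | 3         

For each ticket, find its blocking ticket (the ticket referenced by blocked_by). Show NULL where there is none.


This is a self-join: tickets is joined to a second copy of itself, matching each row's blocked_by to another row's id. Use LEFT JOIN so rows with blocked_by=NULL are kept.
  - ticket 1 (Race condition): blocked_by=NULL -> NULL
  - ticket 2 (Broken link): blocked_by=1 -> Race condition
  - ticket 3 (Export error): blocked_by=2 -> Broken link
  - ticket 4 (Login fails): blocked_by=3 -> Export error
  - ticket 5 (Null pointer): blocked_by=1 -> Race condition
  - ticket 6 (Missing icon): blocked_by=1 -> Race condition
  - ticket 7 (Wrong timezone): blocked_by=3 -> Export error

SQL:
SELECT a.title AS item, b.title AS blocked_by
FROM tickets a
LEFT JOIN tickets b ON a.blocked_by = b.id

Result:
item           | blocked_by    
---------------+---------------
Race condition | NULL          
Broken link    | Race condition
Export error   | Broken link   
Login fails    | Export error  
Null pointer   | Race condition
Missing icon   | Race condition
Wrong timezone | Export error  


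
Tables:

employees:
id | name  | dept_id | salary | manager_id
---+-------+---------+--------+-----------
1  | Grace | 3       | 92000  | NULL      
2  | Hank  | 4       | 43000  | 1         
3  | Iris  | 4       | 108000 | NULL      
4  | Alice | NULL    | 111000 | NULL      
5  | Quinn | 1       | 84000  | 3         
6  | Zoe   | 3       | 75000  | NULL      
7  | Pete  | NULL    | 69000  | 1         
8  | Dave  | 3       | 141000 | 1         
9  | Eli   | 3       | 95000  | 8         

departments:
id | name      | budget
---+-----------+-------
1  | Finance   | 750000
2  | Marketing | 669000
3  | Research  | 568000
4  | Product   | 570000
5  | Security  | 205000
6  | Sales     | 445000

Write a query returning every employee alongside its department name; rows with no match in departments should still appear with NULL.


LEFT JOIN keeps every row from employees (the left table); where dept_id has no match in departments, the department columns become NULL. Walk through each employee:
  - employee 1 (Grace): dept_id=3 -> matches Research
  - employee 2 (Hank): dept_id=4 -> matches Product
  - employee 3 (Iris): dept_id=4 -> matches Product
  - employee 4 (Alice): dept_id=NULL, no match -> kept with NULL
  - employee 5 (Quinn): dept_id=1 -> matches Finance
  - employee 6 (Zoe): dept_id=3 -> matches Research
  - employee 7 (Pete): dept_id=NULL, no match -> kept with NULL
  - employee 8 (Dave): dept_id=3 -> matches Research
  - employee 9 (Eli): dept_id=3 -> matches Research
All 9 rows appear; 2 have NULL department.

SQL:
SELECT a.name, b.name AS department
FROM employees a
LEFT JOIN departments b ON a.dept_id = b.id

Result:
name  | department
------+-----------
Grace | Research  
Hank  | Product   
Iris  | Product   
Alice | NULL      
Quinn | Finance   
Zoe   | Research  
Pete  | NULL      
Dave  | Research  
Eli   | Research  


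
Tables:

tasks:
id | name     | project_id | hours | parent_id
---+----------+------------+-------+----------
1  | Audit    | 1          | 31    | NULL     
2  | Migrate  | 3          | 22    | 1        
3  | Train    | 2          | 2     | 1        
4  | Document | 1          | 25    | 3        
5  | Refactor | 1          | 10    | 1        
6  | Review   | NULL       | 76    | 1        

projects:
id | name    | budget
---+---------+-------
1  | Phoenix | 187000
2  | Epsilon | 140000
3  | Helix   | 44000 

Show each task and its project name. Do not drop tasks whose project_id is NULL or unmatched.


LEFT JOIN keeps every row from tasks (the left table); where project_id has no match in projects, the project columns become NULL. Walk through each task:
  - task 1 (Audit): project_id=1 -> matches Phoenix
  - task 2 (Migrate): project_id=3 -> matches Helix
  - task 3 (Train): project_id=2 -> matches Epsilon
  - task 4 (Document): project_id=1 -> matches Phoenix
  - task 5 (Refactor): project_id=1 -> matches Phoenix
  - task 6 (Review): project_id=NULL, no match -> kept with NULL
All 6 rows appear; 1 has NULL project.

SQL:
SELECT a.name, b.name AS project
FROM tasks a
LEFT JOIN projects b ON a.project_id = b.id

Result:
name     | project
---------+--------
Audit    | Phoenix
Migrate  | Helix  
Train    | Epsilon
Document | Phoenix
Refactor | Phoenix
Review   | NULL   


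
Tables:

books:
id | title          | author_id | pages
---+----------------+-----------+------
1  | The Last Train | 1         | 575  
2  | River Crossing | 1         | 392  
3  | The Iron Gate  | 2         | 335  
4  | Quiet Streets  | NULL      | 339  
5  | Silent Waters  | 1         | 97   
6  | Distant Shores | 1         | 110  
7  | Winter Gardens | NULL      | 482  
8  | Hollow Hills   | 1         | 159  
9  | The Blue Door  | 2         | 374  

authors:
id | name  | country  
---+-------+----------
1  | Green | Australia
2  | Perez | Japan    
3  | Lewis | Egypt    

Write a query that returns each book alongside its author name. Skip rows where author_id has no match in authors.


INNER JOIN keeps only books rows whose author_id matches an id in authors. Walk through each book:
  - book 1 (The Last Train): author_id=1 -> matches Green
  - book 2 (River Crossing): author_id=1 -> matches Green
  - book 3 (The Iron Gate): author_id=2 -> matches Perez
  - book 4 (Quiet Streets): author_id=NULL, no match -> dropped
  - book 5 (Silent Waters): author_id=1 -> matches Green
  - book 6 (Distant Shores): author_id=1 -> matches Green
  - book 7 (Winter Gardens): author_id=NULL, no match -> dropped
  - book 8 (Hollow Hills): author_id=1 -> matches Green
  - book 9 (The Blue Door): author_id=2 -> matches Perez
So 2 of 9 rows are dropped.

SQL:
SELECT a.title, b.name AS author
FROM books a
INNER JOIN authors b ON a.author_id = b.id

Result:
title          | author
---------------+-------
The Last Train | Green 
River Crossing | Green 
The Iron Gate  | Perez 
Silent Waters  | Green 
Distant Shores | Green 
Hollow Hills   | Green 
The Blue Door  | Perez 


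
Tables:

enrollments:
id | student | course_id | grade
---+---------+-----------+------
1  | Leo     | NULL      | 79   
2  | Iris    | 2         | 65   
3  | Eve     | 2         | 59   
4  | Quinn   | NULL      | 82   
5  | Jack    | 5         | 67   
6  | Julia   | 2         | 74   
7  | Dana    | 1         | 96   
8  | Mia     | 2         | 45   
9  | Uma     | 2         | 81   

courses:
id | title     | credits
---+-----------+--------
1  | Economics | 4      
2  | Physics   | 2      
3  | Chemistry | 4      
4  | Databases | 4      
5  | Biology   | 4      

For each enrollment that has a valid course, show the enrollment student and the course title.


INNER JOIN keeps only enrollments rows whose course_id matches an id in courses. Walk through each enrollment:
  - enrollment 1 (Leo): course_id=NULL, no match -> dropped
  - enrollment 2 (Iris): course_id=2 -> matches Physics
  - enrollment 3 (Eve): course_id=2 -> matches Physics
  - enrollment 4 (Quinn): course_id=NULL, no match -> dropped
  - enrollment 5 (Jack): course_id=5 -> matches Biology
  - enrollment 6 (Julia): course_id=2 -> matches Physics
  - enrollment 7 (Dana): course_id=1 -> matches Economics
  - enrollment 8 (Mia): course_id=2 -> matches Physics
  - enrollment 9 (Uma): course_id=2 -> matches Physics
So 2 of 9 rows are dropped.

SQL:
SELECT a.student, b.title AS course
FROM enrollments a
INNER JOIN courses b ON a.course_id = b.id

Result:
student | course   
--------+----------
Iris    | Physics  
Eve     | Physics  
Jack    | Biology  
Julia   | Physics  
Dana    | Economics
Mia     | Physics  
Uma     | Physics  


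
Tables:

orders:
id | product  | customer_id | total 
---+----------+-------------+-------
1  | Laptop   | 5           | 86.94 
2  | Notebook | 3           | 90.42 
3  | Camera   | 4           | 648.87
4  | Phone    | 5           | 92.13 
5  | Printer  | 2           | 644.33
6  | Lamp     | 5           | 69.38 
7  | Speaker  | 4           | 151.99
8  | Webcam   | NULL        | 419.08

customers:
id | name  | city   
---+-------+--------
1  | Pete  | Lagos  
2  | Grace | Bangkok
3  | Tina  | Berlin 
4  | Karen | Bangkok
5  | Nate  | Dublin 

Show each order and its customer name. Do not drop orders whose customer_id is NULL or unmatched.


LEFT JOIN keeps every row from orders (the left table); where customer_id has no match in customers, the customer columns become NULL. Walk through each order:
  - order 1 (Laptop): customer_id=5 -> matches Nate
  - order 2 (Notebook): customer_id=3 -> matches Tina
  - order 3 (Camera): customer_id=4 -> matches Karen
  - order 4 (Phone): customer_id=5 -> matches Nate
  - order 5 (Printer): customer_id=2 -> matches Grace
  - order 6 (Lamp): customer_id=5 -> matches Nate
  - order 7 (Speaker): customer_id=4 -> matches Karen
  - order 8 (Webcam): customer_id=NULL, no match -> kept with NULL
All 8 rows appear; 1 has NULL customer.

SQL:
SELECT a.product, b.name AS customer
FROM orders a
LEFT JOIN customers b ON a.customer_id = b.id

Result:
product  | customer
---------+---------
Laptop   | Nate    
Notebook | Tina    
Camera   | Karen   
Phone    | Nate    
Printer  | Grace   
Lamp     | Nate    
Speaker  | Karen   
Webcam   | NULL    


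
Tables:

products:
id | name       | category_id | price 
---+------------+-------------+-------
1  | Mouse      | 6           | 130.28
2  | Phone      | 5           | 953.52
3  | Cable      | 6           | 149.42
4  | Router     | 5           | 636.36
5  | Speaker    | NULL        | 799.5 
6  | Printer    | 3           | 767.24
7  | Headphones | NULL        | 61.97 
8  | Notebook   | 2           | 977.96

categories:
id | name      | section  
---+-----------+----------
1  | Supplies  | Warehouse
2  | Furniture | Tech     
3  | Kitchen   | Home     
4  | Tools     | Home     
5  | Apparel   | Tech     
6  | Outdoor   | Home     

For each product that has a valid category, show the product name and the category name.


INNER JOIN keeps only products rows whose category_id matches an id in categories. Walk through each product:
  - product 1 (Mouse): category_id=6 -> matches Outdoor
  - product 2 (Phone): category_id=5 -> matches Apparel
  - product 3 (Cable): category_id=6 -> matches Outdoor
  - product 4 (Router): category_id=5 -> matches Apparel
  - product 5 (Speaker): category_id=NULL, no match -> dropped
  - product 6 (Printer): category_id=3 -> matches Kitchen
  - product 7 (Headphones): category_id=NULL, no match -> dropped
  - product 8 (Notebook): category_id=2 -> matches Furniture
So 2 of 8 rows are dropped.

SQL:
SELECT a.name, b.name AS category
FROM products a
INNER JOIN categories b ON a.category_id = b.id

Result:
name     | category 
---------+----------
Mouse    | Outdoor  
Phone    | Apparel  
Cable    | Outdoor  
Router   | Apparel  
Printer  | Kitchen  
Notebook | Furniture
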